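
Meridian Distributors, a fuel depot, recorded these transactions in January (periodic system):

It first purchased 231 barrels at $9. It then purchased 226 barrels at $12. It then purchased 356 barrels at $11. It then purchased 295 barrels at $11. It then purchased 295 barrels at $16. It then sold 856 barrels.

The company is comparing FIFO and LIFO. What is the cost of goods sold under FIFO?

COGS = $9,180

FIFO COGS: 231 @ $9 + 226 @ $12 + 356 @ $11 + 43 @ $11 = $9,180
LIFO COGS: 295 @ $16 + 295 @ $11 + 266 @ $11 = $10,891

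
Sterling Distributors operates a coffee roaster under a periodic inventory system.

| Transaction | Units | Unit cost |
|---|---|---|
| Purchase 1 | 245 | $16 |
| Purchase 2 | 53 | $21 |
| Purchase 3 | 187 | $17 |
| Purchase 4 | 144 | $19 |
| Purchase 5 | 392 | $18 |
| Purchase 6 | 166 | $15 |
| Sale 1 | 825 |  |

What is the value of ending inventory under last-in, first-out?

Sale 1 (825) [LIFO — newest first]: 166 @ $15 + 392 @ $18 + 144 @ $19 + 123 @ $17 = $14,373
Ending inventory: 245 @ $16 + 53 @ $21 + 64 @ $17 = $6,121

Ending inventory = $6,121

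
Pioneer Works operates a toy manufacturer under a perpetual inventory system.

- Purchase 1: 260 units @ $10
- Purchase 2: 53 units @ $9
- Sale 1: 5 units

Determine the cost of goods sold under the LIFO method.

Sale 1 (5) [LIFO — newest first]: 5 @ $9 = $45
Ending inventory: 260 @ $10 + 48 @ $9 = $3,032
Check: goods available $3,077 = COGS $45 + ending $3,032

COGS = $45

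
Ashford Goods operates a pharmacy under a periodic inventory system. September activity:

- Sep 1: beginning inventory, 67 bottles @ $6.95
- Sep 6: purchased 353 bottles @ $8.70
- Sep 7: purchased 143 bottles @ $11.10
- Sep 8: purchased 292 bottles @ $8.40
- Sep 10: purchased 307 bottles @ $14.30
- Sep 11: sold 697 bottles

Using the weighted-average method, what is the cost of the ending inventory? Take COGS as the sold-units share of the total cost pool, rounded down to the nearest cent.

Sep 11, sell 697: 697/1162 × $11,966.95 → $7,178.11
Ending inventory (cost pool remaining) = $4,788.84

Ending inventory = $4,788.84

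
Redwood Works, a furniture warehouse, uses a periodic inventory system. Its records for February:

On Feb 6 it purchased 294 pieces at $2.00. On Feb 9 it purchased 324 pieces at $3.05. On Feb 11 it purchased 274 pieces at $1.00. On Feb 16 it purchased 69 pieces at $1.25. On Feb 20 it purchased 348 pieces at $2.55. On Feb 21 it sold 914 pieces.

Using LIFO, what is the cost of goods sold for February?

COGS = $1,927.80

Feb 21, 914 sold [LIFO — newest first]: 348 @ $2.55 + 69 @ $1.25 + 274 @ $1.00 + 223 @ $3.05 = $1,927.80
Ending inventory: 294 @ $2.00 + 101 @ $3.05 = $896.05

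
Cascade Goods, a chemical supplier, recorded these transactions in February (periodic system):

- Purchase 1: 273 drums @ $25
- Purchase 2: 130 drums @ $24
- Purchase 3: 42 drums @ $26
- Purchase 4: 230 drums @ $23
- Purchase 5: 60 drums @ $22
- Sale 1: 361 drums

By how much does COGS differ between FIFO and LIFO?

$539

FIFO COGS: 273 @ $25 + 88 @ $24 = $8,937
LIFO COGS: 60 @ $22 + 230 @ $23 + 42 @ $26 + 29 @ $24 = $8,398
Difference = |$8,937 − $8,398| = $539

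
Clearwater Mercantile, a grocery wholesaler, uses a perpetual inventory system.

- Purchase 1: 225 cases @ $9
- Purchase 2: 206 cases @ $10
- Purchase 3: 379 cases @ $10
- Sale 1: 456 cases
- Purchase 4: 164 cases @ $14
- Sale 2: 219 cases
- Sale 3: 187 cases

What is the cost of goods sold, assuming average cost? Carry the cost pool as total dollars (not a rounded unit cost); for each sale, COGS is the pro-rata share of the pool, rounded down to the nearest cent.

COGS = $8,930.42

After Purchase 1: 225 on hand, pool $2,025.00 (≈ $9.0000 each)
After Purchase 2: 431 on hand, pool $4,085.00 (≈ $9.4780 each)
After Purchase 3: 810 on hand, pool $7,875.00 (≈ $9.7222 each)
Sale 1, sell 456: 456/810 × $7,875.00 → $4,433.33
After Purchase 4: 518 on hand, pool $5,737.67 (≈ $11.0766 each)
Sale 2, sell 219: 219/518 × $5,737.67 → $2,425.77
Sale 3, sell 187: 187/299 × $3,311.90 → $2,071.32
Total COGS = $4,433.33 + $2,425.77 + $2,071.32 = $8,930.42
Ending inventory (cost pool remaining) = $1,240.58
Check: goods available $10,171.00 = COGS $8,930.42 + ending $1,240.58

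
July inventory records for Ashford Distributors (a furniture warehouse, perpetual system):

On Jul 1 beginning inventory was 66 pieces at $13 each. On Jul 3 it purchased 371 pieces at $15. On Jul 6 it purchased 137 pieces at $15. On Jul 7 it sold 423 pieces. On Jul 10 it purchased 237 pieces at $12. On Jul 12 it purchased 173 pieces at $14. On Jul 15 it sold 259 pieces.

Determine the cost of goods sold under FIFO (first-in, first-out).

Jul 7, 423 sold [FIFO — oldest first]: 66 @ $13 + 357 @ $15 = $6,213
Jul 15, 259 sold [FIFO — oldest first]: 14 @ $15 + 137 @ $15 + 108 @ $12 = $3,561
Total COGS = $6,213 + $3,561 = $9,774
Ending inventory: 129 @ $12 + 173 @ $14 = $3,970
Check: goods available $13,744 = COGS $9,774 + ending $3,970

COGS = $9,774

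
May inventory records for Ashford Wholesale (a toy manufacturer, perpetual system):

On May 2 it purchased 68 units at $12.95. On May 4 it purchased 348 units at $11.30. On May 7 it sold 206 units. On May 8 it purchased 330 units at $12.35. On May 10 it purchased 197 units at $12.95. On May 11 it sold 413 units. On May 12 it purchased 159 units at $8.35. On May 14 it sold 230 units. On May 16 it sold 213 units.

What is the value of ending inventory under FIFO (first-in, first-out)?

May 7, 206 sold [FIFO — oldest first]: 68 @ $12.95 + 138 @ $11.30 = $2,440.00
May 11, 413 sold [FIFO — oldest first]: 210 @ $11.30 + 203 @ $12.35 = $4,880.05
May 14, 230 sold [FIFO — oldest first]: 127 @ $12.35 + 103 @ $12.95 = $2,902.30
May 16, 213 sold [FIFO — oldest first]: 94 @ $12.95 + 119 @ $8.35 = $2,210.95
Total COGS = $2,440.00 + $4,880.05 + $2,902.30 + $2,210.95 = $12,433.30
Ending inventory: 40 @ $8.35 = $334.00
Check: goods available $12,767.30 = COGS $12,433.30 + ending $334.00

Ending inventory = $334.00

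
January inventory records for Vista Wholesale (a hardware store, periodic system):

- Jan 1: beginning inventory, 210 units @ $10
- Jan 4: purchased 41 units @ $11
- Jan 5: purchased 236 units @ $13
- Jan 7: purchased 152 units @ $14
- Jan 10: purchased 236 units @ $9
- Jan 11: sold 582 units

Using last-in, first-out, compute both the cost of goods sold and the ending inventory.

COGS = $6,774; ending inventory = $3,097

Jan 11, 582 sold [LIFO — newest first]: 236 @ $9 + 152 @ $14 + 194 @ $13 = $6,774
Ending inventory: 210 @ $10 + 41 @ $11 + 42 @ $13 = $3,097
Check: goods available $9,871 = COGS $6,774 + ending $3,097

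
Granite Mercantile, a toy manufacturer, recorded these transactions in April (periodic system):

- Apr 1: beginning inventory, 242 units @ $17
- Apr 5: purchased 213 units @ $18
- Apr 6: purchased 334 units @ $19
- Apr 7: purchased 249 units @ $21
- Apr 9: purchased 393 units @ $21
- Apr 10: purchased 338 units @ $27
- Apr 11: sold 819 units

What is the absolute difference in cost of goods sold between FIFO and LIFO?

FIFO COGS: 242 @ $17 + 213 @ $18 + 334 @ $19 + 30 @ $21 = $14,924
LIFO COGS: 338 @ $27 + 393 @ $21 + 88 @ $21 = $19,227
Difference = |$14,924 − $19,227| = $4,303

$4,303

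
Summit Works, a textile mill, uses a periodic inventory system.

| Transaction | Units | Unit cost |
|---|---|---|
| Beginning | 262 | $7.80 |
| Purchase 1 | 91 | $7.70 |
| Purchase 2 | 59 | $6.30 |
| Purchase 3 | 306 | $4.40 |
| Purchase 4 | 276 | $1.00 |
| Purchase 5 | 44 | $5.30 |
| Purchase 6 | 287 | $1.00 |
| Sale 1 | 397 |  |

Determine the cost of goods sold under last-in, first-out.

COGS = $586.20

Sale 1 (397) [LIFO — newest first]: 287 @ $1.00 + 44 @ $5.30 + 66 @ $1.00 = $586.20
Ending inventory: 262 @ $7.80 + 91 @ $7.70 + 59 @ $6.30 + 306 @ $4.40 + 210 @ $1.00 = $4,672.40
Check: goods available $5,258.60 = COGS $586.20 + ending $4,672.40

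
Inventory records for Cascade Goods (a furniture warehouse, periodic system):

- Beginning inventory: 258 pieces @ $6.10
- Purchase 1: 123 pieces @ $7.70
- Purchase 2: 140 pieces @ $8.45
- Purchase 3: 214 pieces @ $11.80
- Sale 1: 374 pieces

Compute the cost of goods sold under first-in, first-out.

COGS = $2,467.00

Sale 1 (374) [FIFO — oldest first]: 258 @ $6.10 + 116 @ $7.70 = $2,467.00
Ending inventory: 7 @ $7.70 + 140 @ $8.45 + 214 @ $11.80 = $3,762.10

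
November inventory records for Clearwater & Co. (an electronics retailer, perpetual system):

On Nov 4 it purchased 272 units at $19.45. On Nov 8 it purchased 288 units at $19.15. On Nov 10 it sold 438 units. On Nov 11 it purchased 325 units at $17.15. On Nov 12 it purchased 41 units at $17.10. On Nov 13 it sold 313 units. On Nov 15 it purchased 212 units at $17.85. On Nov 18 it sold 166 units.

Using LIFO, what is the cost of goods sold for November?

COGS = $16,761.70

Nov 10, 438 sold [LIFO — newest first]: 288 @ $19.15 + 150 @ $19.45 = $8,432.70
Nov 13, 313 sold [LIFO — newest first]: 41 @ $17.10 + 272 @ $17.15 = $5,365.90
Nov 18, 166 sold [LIFO — newest first]: 166 @ $17.85 = $2,963.10
Total COGS = $8,432.70 + $5,365.90 + $2,963.10 = $16,761.70
Ending inventory: 122 @ $19.45 + 53 @ $17.15 + 46 @ $17.85 = $4,102.95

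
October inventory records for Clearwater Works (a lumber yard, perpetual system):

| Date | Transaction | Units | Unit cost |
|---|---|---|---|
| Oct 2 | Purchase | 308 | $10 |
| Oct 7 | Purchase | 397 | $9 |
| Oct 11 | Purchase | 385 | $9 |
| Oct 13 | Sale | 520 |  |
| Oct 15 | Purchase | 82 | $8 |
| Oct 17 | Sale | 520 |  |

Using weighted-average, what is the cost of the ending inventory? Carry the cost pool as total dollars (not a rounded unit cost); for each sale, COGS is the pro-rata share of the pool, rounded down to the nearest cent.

Ending inventory = $1,204.01

After Oct 2: 308 on hand, pool $3,080.00 (≈ $10.0000 each)
After Oct 7: 705 on hand, pool $6,653.00 (≈ $9.4369 each)
After Oct 11: 1090 on hand, pool $10,118.00 (≈ $9.2826 each)
Oct 13, sell 520: 520/1090 × $10,118.00 → $4,826.93
After Oct 15: 652 on hand, pool $5,947.07 (≈ $9.1213 each)
Oct 17, sell 520: 520/652 × $5,947.07 → $4,743.06
Total COGS = $4,826.93 + $4,743.06 = $9,569.99
Ending inventory (cost pool remaining) = $1,204.01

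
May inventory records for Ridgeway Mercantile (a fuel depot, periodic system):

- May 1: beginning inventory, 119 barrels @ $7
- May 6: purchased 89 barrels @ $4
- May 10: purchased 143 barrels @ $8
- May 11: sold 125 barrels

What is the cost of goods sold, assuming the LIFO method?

COGS = $1,000

May 11, 125 sold [LIFO — newest first]: 125 @ $8 = $1,000
Ending inventory: 119 @ $7 + 89 @ $4 + 18 @ $8 = $1,333
Check: goods available $2,333 = COGS $1,000 + ending $1,333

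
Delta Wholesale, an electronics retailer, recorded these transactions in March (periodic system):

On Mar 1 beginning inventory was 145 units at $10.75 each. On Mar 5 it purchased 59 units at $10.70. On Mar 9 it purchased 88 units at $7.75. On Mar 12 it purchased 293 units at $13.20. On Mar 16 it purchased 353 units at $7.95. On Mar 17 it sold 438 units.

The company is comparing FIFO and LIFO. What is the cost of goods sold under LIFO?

FIFO COGS: 145 @ $10.75 + 59 @ $10.70 + 88 @ $7.75 + 146 @ $13.20 = $4,799.25
LIFO COGS: 353 @ $7.95 + 85 @ $13.20 = $3,928.35

COGS = $3,928.35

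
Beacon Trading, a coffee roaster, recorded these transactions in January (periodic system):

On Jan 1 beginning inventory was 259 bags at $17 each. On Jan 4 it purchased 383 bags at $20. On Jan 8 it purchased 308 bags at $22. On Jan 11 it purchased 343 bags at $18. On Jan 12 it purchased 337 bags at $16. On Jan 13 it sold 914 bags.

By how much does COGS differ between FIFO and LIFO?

FIFO COGS: 259 @ $17 + 383 @ $20 + 272 @ $22 = $18,047
LIFO COGS: 337 @ $16 + 343 @ $18 + 234 @ $22 = $16,714
Difference = |$18,047 − $16,714| = $1,333

$1,333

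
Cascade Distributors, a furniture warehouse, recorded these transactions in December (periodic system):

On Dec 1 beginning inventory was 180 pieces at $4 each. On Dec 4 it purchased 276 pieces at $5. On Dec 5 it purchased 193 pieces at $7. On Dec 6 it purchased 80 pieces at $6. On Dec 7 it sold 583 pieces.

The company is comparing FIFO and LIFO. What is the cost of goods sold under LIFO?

FIFO COGS: 180 @ $4 + 276 @ $5 + 127 @ $7 = $2,989
LIFO COGS: 80 @ $6 + 193 @ $7 + 276 @ $5 + 34 @ $4 = $3,347

COGS = $3,347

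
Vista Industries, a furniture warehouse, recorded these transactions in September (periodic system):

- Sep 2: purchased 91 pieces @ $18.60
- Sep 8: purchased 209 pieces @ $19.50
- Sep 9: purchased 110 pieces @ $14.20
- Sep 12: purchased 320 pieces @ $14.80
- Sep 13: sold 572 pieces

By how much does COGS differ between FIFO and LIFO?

FIFO COGS: 91 @ $18.60 + 209 @ $19.50 + 110 @ $14.20 + 162 @ $14.80 = $9,727.70
LIFO COGS: 320 @ $14.80 + 110 @ $14.20 + 142 @ $19.50 = $9,067.00
Difference = |$9,727.70 − $9,067.00| = $660.70

$660.70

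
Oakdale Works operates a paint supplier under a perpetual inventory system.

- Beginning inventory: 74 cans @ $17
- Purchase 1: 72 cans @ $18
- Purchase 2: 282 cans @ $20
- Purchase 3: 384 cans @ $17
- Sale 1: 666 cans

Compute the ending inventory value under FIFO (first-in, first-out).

Ending inventory = $2,482

Sale 1 (666) [FIFO — oldest first]: 74 @ $17 + 72 @ $18 + 282 @ $20 + 238 @ $17 = $12,240
Ending inventory: 146 @ $17 = $2,482
Check: goods available $14,722 = COGS $12,240 + ending $2,482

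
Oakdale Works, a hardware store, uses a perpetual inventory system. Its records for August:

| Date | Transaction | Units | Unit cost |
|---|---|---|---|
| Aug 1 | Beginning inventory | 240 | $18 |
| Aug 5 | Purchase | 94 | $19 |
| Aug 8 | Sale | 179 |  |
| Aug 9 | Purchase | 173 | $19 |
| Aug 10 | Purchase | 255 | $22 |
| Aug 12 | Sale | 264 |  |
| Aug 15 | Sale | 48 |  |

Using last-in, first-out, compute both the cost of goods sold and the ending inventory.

COGS = $10,009; ending inventory = $4,994

Aug 8, 179 sold [LIFO — newest first]: 94 @ $19 + 85 @ $18 = $3,316
Aug 12, 264 sold [LIFO — newest first]: 255 @ $22 + 9 @ $19 = $5,781
Aug 15, 48 sold [LIFO — newest first]: 48 @ $19 = $912
Total COGS = $3,316 + $5,781 + $912 = $10,009
Ending inventory: 155 @ $18 + 116 @ $19 = $4,994
Check: goods available $15,003 = COGS $10,009 + ending $4,994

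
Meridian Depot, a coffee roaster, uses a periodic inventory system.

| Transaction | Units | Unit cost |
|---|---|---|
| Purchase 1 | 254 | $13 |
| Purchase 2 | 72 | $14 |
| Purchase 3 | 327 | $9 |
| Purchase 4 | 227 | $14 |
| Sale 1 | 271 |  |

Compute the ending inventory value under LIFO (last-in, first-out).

Sale 1 (271) [LIFO — newest first]: 227 @ $14 + 44 @ $9 = $3,574
Ending inventory: 254 @ $13 + 72 @ $14 + 283 @ $9 = $6,857

Ending inventory = $6,857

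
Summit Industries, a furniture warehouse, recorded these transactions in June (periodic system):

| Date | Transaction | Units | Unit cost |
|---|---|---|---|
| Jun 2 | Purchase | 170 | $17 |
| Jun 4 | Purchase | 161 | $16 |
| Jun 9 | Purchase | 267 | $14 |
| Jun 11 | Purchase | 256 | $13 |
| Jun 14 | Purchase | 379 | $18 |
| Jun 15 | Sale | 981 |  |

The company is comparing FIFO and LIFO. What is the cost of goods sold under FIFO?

FIFO COGS: 170 @ $17 + 161 @ $16 + 267 @ $14 + 256 @ $13 + 127 @ $18 = $14,818
LIFO COGS: 379 @ $18 + 256 @ $13 + 267 @ $14 + 79 @ $16 = $15,152

COGS = $14,818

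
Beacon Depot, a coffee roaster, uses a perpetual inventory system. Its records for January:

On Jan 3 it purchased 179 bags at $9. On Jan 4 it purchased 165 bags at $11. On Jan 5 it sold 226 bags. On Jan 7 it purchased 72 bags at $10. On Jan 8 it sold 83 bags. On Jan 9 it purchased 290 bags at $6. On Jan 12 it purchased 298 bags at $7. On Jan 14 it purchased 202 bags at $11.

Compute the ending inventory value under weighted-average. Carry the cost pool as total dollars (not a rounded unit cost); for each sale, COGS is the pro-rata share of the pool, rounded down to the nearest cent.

Ending inventory = $7,115.30

After Jan 3: 179 on hand, pool $1,611.00 (≈ $9.0000 each)
After Jan 4: 344 on hand, pool $3,426.00 (≈ $9.9593 each)
Jan 5, sell 226: 226/344 × $3,426.00 → $2,250.80
After Jan 7: 190 on hand, pool $1,895.20 (≈ $9.9747 each)
Jan 8, sell 83: 83/190 × $1,895.20 → $827.90
After Jan 9: 397 on hand, pool $2,807.30 (≈ $7.0713 each)
After Jan 12: 695 on hand, pool $4,893.30 (≈ $7.0407 each)
After Jan 14: 897 on hand, pool $7,115.30 (≈ $7.9323 each)
Total COGS = $2,250.80 + $827.90 = $3,078.70
Ending inventory (cost pool remaining) = $7,115.30
Check: goods available $10,194.00 = COGS $3,078.70 + ending $7,115.30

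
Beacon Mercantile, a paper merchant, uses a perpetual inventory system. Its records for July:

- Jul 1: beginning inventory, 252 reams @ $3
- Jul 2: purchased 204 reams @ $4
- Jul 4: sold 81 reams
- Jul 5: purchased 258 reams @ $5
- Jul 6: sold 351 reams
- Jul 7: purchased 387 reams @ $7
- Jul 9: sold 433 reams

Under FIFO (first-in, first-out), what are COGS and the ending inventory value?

COGS = $3,919; ending inventory = $1,652

Jul 4, 81 sold [FIFO — oldest first]: 81 @ $3 = $243
Jul 6, 351 sold [FIFO — oldest first]: 171 @ $3 + 180 @ $4 = $1,233
Jul 9, 433 sold [FIFO — oldest first]: 24 @ $4 + 258 @ $5 + 151 @ $7 = $2,443
Total COGS = $243 + $1,233 + $2,443 = $3,919
Ending inventory: 236 @ $7 = $1,652
Check: goods available $5,571 = COGS $3,919 + ending $1,652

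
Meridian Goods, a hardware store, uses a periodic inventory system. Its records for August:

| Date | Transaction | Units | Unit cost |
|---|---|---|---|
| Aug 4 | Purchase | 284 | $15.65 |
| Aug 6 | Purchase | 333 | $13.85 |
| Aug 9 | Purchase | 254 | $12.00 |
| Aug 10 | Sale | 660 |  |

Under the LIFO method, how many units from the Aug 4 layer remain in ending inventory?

211

Aug 10, 660 sold [LIFO — newest first]: 254 @ $12.00 + 333 @ $13.85 + 73 @ $15.65 = $8,802.50
Ending inventory: 211 @ $15.65 = $3,302.15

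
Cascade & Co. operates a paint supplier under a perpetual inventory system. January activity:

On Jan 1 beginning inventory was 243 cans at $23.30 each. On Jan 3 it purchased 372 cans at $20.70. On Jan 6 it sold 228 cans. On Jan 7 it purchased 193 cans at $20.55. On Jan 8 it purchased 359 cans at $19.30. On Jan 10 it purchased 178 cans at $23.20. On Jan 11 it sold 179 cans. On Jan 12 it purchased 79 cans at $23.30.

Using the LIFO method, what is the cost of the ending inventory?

Jan 6, 228 sold [LIFO — newest first]: 228 @ $20.70 = $4,719.60
Jan 11, 179 sold [LIFO — newest first]: 178 @ $23.20 + 1 @ $19.30 = $4,148.90
Total COGS = $4,719.60 + $4,148.90 = $8,868.50
Ending inventory: 243 @ $23.30 + 144 @ $20.70 + 193 @ $20.55 + 358 @ $19.30 + 79 @ $23.30 = $21,358.95

Ending inventory = $21,358.95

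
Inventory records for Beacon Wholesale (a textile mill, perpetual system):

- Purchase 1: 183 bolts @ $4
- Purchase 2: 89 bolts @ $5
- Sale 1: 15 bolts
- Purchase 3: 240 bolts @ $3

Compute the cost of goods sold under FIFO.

Sale 1 (15) [FIFO — oldest first]: 15 @ $4 = $60
Ending inventory: 168 @ $4 + 89 @ $5 + 240 @ $3 = $1,837
Check: goods available $1,897 = COGS $60 + ending $1,837

COGS = $60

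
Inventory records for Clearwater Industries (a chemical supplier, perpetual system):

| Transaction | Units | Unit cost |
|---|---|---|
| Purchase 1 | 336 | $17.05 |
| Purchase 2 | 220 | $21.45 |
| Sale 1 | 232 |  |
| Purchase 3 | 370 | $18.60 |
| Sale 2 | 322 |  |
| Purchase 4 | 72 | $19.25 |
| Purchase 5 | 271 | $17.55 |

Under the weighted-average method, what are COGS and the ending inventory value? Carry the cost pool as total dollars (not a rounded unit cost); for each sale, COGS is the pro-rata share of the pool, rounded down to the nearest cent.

COGS = $10,377.42; ending inventory = $13,094.43

After Purchase 1: 336 on hand, pool $5,728.80 (≈ $17.0500 each)
After Purchase 2: 556 on hand, pool $10,447.80 (≈ $18.7910 each)
Sale 1, sell 232: 232/556 × $10,447.80 → $4,359.51
After Purchase 3: 694 on hand, pool $12,970.29 (≈ $18.6892 each)
Sale 2, sell 322: 322/694 × $12,970.29 → $6,017.91
After Purchase 4: 444 on hand, pool $8,338.38 (≈ $18.7801 each)
After Purchase 5: 715 on hand, pool $13,094.43 (≈ $18.3139 each)
Total COGS = $4,359.51 + $6,017.91 = $10,377.42
Ending inventory (cost pool remaining) = $13,094.43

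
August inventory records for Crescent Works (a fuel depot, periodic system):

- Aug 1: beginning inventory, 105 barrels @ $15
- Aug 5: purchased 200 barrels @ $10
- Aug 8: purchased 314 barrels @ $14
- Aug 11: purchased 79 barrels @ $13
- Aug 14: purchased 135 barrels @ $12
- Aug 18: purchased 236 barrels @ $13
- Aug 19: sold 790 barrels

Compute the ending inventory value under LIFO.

Ending inventory = $3,315

Aug 19, 790 sold [LIFO — newest first]: 236 @ $13 + 135 @ $12 + 79 @ $13 + 314 @ $14 + 26 @ $10 = $10,371
Ending inventory: 105 @ $15 + 174 @ $10 = $3,315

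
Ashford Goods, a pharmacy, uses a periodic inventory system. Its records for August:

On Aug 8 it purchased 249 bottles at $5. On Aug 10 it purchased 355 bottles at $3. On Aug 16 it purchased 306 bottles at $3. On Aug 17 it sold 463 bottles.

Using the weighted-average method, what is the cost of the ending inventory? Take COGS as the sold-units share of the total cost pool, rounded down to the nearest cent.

Ending inventory = $1,585.63

Aug 17, sell 463: 463/910 × $3,228.00 → $1,642.37
Ending inventory (cost pool remaining) = $1,585.63
Check: goods available $3,228.00 = COGS $1,642.37 + ending $1,585.63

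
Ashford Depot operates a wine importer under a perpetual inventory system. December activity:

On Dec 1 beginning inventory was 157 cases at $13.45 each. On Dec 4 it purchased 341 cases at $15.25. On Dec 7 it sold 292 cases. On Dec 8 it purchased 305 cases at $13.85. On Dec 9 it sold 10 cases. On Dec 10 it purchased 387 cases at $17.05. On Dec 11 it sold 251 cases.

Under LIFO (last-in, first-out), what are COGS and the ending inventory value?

COGS = $8,871.05; ending inventory = $9,263.45

Dec 7, 292 sold [LIFO — newest first]: 292 @ $15.25 = $4,453.00
Dec 9, 10 sold [LIFO — newest first]: 10 @ $13.85 = $138.50
Dec 11, 251 sold [LIFO — newest first]: 251 @ $17.05 = $4,279.55
Total COGS = $4,453.00 + $138.50 + $4,279.55 = $8,871.05
Ending inventory: 157 @ $13.45 + 49 @ $15.25 + 295 @ $13.85 + 136 @ $17.05 = $9,263.45
Check: goods available $18,134.50 = COGS $8,871.05 + ending $9,263.45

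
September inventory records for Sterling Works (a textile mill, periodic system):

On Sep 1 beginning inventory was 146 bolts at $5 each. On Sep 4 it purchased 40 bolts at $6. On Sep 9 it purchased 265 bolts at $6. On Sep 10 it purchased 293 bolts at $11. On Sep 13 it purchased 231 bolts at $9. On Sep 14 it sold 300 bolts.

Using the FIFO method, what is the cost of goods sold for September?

COGS = $1,654

Sep 14, 300 sold [FIFO — oldest first]: 146 @ $5 + 40 @ $6 + 114 @ $6 = $1,654
Ending inventory: 151 @ $6 + 293 @ $11 + 231 @ $9 = $6,208
Check: goods available $7,862 = COGS $1,654 + ending $6,208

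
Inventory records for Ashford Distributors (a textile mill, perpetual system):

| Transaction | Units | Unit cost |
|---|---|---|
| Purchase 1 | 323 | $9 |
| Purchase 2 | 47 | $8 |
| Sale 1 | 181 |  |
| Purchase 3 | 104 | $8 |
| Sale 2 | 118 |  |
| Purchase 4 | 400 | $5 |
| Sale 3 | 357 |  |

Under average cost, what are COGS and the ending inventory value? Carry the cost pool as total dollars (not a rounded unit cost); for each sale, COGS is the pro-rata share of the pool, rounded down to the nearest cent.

After Purchase 1: 323 on hand, pool $2,907.00 (≈ $9.0000 each)
After Purchase 2: 370 on hand, pool $3,283.00 (≈ $8.8730 each)
Sale 1, sell 181: 181/370 × $3,283.00 → $1,606.00
After Purchase 3: 293 on hand, pool $2,509.00 (≈ $8.5631 each)
Sale 2, sell 118: 118/293 × $2,509.00 → $1,010.45
After Purchase 4: 575 on hand, pool $3,498.55 (≈ $6.0844 each)
Sale 3, sell 357: 357/575 × $3,498.55 → $2,172.14
Total COGS = $1,606.00 + $1,010.45 + $2,172.14 = $4,788.59
Ending inventory (cost pool remaining) = $1,326.41
Check: goods available $6,115.00 = COGS $4,788.59 + ending $1,326.41

COGS = $4,788.59; ending inventory = $1,326.41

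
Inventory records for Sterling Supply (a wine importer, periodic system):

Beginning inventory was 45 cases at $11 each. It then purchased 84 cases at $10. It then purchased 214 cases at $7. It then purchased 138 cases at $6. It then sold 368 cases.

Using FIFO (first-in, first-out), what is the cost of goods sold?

COGS = $2,983

Sale 1 (368) [FIFO — oldest first]: 45 @ $11 + 84 @ $10 + 214 @ $7 + 25 @ $6 = $2,983
Ending inventory: 113 @ $6 = $678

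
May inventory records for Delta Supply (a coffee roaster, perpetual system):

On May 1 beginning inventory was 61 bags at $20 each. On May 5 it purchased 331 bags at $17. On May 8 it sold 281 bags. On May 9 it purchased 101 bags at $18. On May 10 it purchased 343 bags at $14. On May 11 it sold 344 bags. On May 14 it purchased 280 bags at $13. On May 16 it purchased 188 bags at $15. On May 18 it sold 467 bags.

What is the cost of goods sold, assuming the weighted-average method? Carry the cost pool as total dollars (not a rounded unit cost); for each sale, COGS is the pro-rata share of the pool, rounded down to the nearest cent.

COGS = $16,894.08

After May 1: 61 on hand, pool $1,220.00 (≈ $20.0000 each)
After May 5: 392 on hand, pool $6,847.00 (≈ $17.4668 each)
May 8, sell 281: 281/392 × $6,847.00 → $4,908.18
After May 9: 212 on hand, pool $3,756.82 (≈ $17.7208 each)
After May 10: 555 on hand, pool $8,558.82 (≈ $15.4213 each)
May 11, sell 344: 344/555 × $8,558.82 → $5,304.92
After May 14: 491 on hand, pool $6,893.90 (≈ $14.0405 each)
After May 16: 679 on hand, pool $9,713.90 (≈ $14.3062 each)
May 18, sell 467: 467/679 × $9,713.90 → $6,680.98
Total COGS = $4,908.18 + $5,304.92 + $6,680.98 = $16,894.08
Ending inventory (cost pool remaining) = $3,032.92
Check: goods available $19,927.00 = COGS $16,894.08 + ending $3,032.92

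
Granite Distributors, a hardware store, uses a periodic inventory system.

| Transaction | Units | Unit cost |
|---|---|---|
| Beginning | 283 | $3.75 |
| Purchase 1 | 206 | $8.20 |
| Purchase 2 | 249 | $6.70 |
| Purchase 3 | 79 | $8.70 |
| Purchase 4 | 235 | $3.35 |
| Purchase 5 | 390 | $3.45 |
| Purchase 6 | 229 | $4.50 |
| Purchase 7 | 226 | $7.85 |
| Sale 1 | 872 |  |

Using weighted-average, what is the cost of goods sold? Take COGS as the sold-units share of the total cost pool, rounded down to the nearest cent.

COGS = $4,616.68

Sale 1, sell 872: 872/1897 × $10,043.40 → $4,616.68
Ending inventory (cost pool remaining) = $5,426.72
Check: goods available $10,043.40 = COGS $4,616.68 + ending $5,426.72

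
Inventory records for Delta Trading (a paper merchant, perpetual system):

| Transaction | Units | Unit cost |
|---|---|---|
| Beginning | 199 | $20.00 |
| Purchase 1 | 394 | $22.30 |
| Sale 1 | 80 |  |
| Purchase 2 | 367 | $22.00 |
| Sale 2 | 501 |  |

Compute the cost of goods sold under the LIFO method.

COGS = $12,846.20

Sale 1 (80) [LIFO — newest first]: 80 @ $22.30 = $1,784.00
Sale 2 (501) [LIFO — newest first]: 367 @ $22.00 + 134 @ $22.30 = $11,062.20
Total COGS = $1,784.00 + $11,062.20 = $12,846.20
Ending inventory: 199 @ $20.00 + 180 @ $22.30 = $7,994.00
Check: goods available $20,840.20 = COGS $12,846.20 + ending $7,994.00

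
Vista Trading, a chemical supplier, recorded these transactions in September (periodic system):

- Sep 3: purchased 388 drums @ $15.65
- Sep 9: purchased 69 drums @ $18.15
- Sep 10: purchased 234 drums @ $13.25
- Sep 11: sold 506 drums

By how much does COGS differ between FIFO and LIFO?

$444.00

FIFO COGS: 388 @ $15.65 + 69 @ $18.15 + 49 @ $13.25 = $7,973.80
LIFO COGS: 234 @ $13.25 + 69 @ $18.15 + 203 @ $15.65 = $7,529.80
Difference = |$7,973.80 − $7,529.80| = $444.00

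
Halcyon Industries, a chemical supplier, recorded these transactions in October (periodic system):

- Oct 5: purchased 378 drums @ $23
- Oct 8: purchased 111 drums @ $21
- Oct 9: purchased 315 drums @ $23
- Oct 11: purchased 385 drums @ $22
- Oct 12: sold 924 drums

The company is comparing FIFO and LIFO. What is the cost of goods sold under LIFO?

FIFO COGS: 378 @ $23 + 111 @ $21 + 315 @ $23 + 120 @ $22 = $20,910
LIFO COGS: 385 @ $22 + 315 @ $23 + 111 @ $21 + 113 @ $23 = $20,645

COGS = $20,645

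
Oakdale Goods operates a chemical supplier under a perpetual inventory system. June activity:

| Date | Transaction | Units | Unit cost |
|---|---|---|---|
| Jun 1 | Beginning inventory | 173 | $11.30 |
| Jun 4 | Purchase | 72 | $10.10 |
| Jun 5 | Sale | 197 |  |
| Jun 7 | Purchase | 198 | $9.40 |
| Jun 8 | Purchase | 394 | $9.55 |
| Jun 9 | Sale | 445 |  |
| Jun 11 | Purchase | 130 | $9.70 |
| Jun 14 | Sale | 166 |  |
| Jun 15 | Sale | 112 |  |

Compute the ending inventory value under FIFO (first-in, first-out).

Ending inventory = $455.90

Jun 5, 197 sold [FIFO — oldest first]: 173 @ $11.30 + 24 @ $10.10 = $2,197.30
Jun 9, 445 sold [FIFO — oldest first]: 48 @ $10.10 + 198 @ $9.40 + 199 @ $9.55 = $4,246.45
Jun 14, 166 sold [FIFO — oldest first]: 166 @ $9.55 = $1,585.30
Jun 15, 112 sold [FIFO — oldest first]: 29 @ $9.55 + 83 @ $9.70 = $1,082.05
Total COGS = $2,197.30 + $4,246.45 + $1,585.30 + $1,082.05 = $9,111.10
Ending inventory: 47 @ $9.70 = $455.90
Check: goods available $9,567.00 = COGS $9,111.10 + ending $455.90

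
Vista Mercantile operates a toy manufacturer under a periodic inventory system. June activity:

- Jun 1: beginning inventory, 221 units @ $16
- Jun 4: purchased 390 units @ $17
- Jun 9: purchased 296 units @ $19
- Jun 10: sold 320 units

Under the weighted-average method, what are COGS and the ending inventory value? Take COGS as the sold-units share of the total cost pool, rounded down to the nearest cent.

Jun 10, sell 320: 320/907 × $15,790.00 → $5,570.89
Ending inventory (cost pool remaining) = $10,219.11
Check: goods available $15,790.00 = COGS $5,570.89 + ending $10,219.11

COGS = $5,570.89; ending inventory = $10,219.11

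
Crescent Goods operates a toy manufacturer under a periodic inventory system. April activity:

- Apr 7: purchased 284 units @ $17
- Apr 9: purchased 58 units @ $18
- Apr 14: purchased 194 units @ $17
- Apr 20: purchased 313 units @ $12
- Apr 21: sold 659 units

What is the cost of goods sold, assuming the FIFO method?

Apr 21, 659 sold [FIFO — oldest first]: 284 @ $17 + 58 @ $18 + 194 @ $17 + 123 @ $12 = $10,646
Ending inventory: 190 @ $12 = $2,280
Check: goods available $12,926 = COGS $10,646 + ending $2,280

COGS = $10,646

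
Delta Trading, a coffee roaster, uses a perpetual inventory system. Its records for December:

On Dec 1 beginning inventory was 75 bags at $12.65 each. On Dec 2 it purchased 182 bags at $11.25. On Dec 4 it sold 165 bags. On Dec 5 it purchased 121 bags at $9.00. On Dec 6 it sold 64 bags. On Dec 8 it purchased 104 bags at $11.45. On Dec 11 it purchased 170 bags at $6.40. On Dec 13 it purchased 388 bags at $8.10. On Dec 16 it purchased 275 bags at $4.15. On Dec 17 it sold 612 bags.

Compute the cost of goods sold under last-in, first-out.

Dec 4, 165 sold [LIFO — newest first]: 165 @ $11.25 = $1,856.25
Dec 6, 64 sold [LIFO — newest first]: 64 @ $9.00 = $576.00
Dec 17, 612 sold [LIFO — newest first]: 275 @ $4.15 + 337 @ $8.10 = $3,870.95
Total COGS = $1,856.25 + $576.00 + $3,870.95 = $6,303.20
Ending inventory: 75 @ $12.65 + 17 @ $11.25 + 57 @ $9.00 + 104 @ $11.45 + 170 @ $6.40 + 51 @ $8.10 = $4,344.90
Check: goods available $10,648.10 = COGS $6,303.20 + ending $4,344.90

COGS = $6,303.20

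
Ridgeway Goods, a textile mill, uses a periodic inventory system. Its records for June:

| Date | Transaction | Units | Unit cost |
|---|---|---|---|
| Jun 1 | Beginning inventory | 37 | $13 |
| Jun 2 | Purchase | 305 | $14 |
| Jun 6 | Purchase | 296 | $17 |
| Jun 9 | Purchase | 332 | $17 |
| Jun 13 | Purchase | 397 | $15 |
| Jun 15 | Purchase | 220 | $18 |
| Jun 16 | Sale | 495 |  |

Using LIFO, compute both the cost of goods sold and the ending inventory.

Jun 16, 495 sold [LIFO — newest first]: 220 @ $18 + 275 @ $15 = $8,085
Ending inventory: 37 @ $13 + 305 @ $14 + 296 @ $17 + 332 @ $17 + 122 @ $15 = $17,257

COGS = $8,085; ending inventory = $17,257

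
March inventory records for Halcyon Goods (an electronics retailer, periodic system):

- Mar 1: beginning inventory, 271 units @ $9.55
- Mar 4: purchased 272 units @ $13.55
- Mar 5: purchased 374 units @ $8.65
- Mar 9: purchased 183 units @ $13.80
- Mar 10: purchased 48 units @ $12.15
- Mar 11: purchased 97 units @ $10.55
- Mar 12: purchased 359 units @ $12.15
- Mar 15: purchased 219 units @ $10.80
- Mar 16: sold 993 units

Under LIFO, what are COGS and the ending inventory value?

COGS = $11,611.55; ending inventory = $8,756.20

Mar 16, 993 sold [LIFO — newest first]: 219 @ $10.80 + 359 @ $12.15 + 97 @ $10.55 + 48 @ $12.15 + 183 @ $13.80 + 87 @ $8.65 = $11,611.55
Ending inventory: 271 @ $9.55 + 272 @ $13.55 + 287 @ $8.65 = $8,756.20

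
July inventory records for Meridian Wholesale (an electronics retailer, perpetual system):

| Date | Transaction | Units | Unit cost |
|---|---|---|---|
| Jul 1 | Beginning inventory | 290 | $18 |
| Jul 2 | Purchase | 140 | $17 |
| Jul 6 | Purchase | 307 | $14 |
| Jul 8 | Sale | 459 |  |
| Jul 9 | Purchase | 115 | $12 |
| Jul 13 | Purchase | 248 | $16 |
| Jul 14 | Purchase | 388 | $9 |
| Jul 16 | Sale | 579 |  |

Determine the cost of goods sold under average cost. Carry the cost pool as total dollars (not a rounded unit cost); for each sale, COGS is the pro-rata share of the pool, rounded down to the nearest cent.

After Jul 1: 290 on hand, pool $5,220.00 (≈ $18.0000 each)
After Jul 2: 430 on hand, pool $7,600.00 (≈ $17.6744 each)
After Jul 6: 737 on hand, pool $11,898.00 (≈ $16.1438 each)
Jul 8, sell 459: 459/737 × $11,898.00 → $7,410.01
After Jul 9: 393 on hand, pool $5,867.99 (≈ $14.9313 each)
After Jul 13: 641 on hand, pool $9,835.99 (≈ $15.3448 each)
After Jul 14: 1029 on hand, pool $13,327.99 (≈ $12.9524 each)
Jul 16, sell 579: 579/1029 × $13,327.99 → $7,499.42
Total COGS = $7,410.01 + $7,499.42 = $14,909.43
Ending inventory (cost pool remaining) = $5,828.57

COGS = $14,909.43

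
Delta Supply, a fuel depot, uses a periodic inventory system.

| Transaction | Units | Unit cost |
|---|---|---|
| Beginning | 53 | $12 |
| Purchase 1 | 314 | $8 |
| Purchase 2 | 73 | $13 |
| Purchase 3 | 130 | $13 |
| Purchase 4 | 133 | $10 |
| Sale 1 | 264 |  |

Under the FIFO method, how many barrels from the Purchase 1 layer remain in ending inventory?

Sale 1 (264) [FIFO — oldest first]: 53 @ $12 + 211 @ $8 = $2,324
Ending inventory: 103 @ $8 + 73 @ $13 + 130 @ $13 + 133 @ $10 = $4,793

103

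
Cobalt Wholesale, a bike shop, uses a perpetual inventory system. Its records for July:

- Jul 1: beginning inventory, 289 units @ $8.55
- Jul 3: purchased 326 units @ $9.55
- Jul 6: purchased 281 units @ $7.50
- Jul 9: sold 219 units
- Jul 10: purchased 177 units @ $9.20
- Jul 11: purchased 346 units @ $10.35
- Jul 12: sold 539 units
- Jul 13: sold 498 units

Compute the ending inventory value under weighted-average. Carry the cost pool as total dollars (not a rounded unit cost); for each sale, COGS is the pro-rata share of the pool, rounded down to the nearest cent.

Ending inventory = $1,497.06

After Jul 1: 289 on hand, pool $2,470.95 (≈ $8.5500 each)
After Jul 3: 615 on hand, pool $5,584.25 (≈ $9.0801 each)
After Jul 6: 896 on hand, pool $7,691.75 (≈ $8.5845 each)
Jul 9, sell 219: 219/896 × $7,691.75 → $1,880.01
After Jul 10: 854 on hand, pool $7,440.14 (≈ $8.7121 each)
After Jul 11: 1200 on hand, pool $11,021.24 (≈ $9.1844 each)
Jul 12, sell 539: 539/1200 × $11,021.24 → $4,950.37
Jul 13, sell 498: 498/661 × $6,070.87 → $4,573.81
Total COGS = $1,880.01 + $4,950.37 + $4,573.81 = $11,404.19
Ending inventory (cost pool remaining) = $1,497.06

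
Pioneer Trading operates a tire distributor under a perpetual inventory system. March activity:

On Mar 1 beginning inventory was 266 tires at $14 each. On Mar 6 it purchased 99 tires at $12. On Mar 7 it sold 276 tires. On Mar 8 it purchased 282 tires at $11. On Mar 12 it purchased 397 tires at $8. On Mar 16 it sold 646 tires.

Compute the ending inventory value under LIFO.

Ending inventory = $1,609

Mar 7, 276 sold [LIFO — newest first]: 99 @ $12 + 177 @ $14 = $3,666
Mar 16, 646 sold [LIFO — newest first]: 397 @ $8 + 249 @ $11 = $5,915
Total COGS = $3,666 + $5,915 = $9,581
Ending inventory: 89 @ $14 + 33 @ $11 = $1,609
Check: goods available $11,190 = COGS $9,581 + ending $1,609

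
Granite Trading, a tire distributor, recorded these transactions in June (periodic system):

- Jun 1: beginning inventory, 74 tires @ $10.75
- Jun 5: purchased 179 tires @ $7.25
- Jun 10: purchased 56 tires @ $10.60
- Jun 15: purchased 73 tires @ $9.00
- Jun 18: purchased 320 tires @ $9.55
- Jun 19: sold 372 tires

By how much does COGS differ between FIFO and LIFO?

FIFO COGS: 74 @ $10.75 + 179 @ $7.25 + 56 @ $10.60 + 63 @ $9.00 = $3,253.85
LIFO COGS: 320 @ $9.55 + 52 @ $9.00 = $3,524.00
Difference = |$3,253.85 − $3,524.00| = $270.15

$270.15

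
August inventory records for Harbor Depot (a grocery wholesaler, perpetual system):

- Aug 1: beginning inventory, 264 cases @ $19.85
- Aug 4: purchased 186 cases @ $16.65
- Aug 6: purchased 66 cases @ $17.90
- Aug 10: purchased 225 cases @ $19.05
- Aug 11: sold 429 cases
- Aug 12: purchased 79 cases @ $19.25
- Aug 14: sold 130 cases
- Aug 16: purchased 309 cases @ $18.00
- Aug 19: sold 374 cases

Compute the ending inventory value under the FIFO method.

Ending inventory = $3,528.00

Aug 11, 429 sold [FIFO — oldest first]: 264 @ $19.85 + 165 @ $16.65 = $7,987.65
Aug 14, 130 sold [FIFO — oldest first]: 21 @ $16.65 + 66 @ $17.90 + 43 @ $19.05 = $2,350.20
Aug 19, 374 sold [FIFO — oldest first]: 182 @ $19.05 + 79 @ $19.25 + 113 @ $18.00 = $7,021.85
Total COGS = $7,987.65 + $2,350.20 + $7,021.85 = $17,359.70
Ending inventory: 196 @ $18.00 = $3,528.00
Check: goods available $20,887.70 = COGS $17,359.70 + ending $3,528.00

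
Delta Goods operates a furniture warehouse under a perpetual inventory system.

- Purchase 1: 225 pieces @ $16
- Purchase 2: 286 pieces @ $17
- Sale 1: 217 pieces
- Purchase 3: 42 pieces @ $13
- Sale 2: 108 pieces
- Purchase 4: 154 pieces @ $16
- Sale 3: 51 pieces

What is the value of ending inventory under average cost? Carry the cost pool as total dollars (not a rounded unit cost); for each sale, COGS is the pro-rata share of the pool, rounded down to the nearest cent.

After Purchase 1: 225 on hand, pool $3,600.00 (≈ $16.0000 each)
After Purchase 2: 511 on hand, pool $8,462.00 (≈ $16.5597 each)
Sale 1, sell 217: 217/511 × $8,462.00 → $3,593.45
After Purchase 3: 336 on hand, pool $5,414.55 (≈ $16.1147 each)
Sale 2, sell 108: 108/336 × $5,414.55 → $1,740.39
After Purchase 4: 382 on hand, pool $6,138.16 (≈ $16.0685 each)
Sale 3, sell 51: 51/382 × $6,138.16 → $819.49
Total COGS = $3,593.45 + $1,740.39 + $819.49 = $6,153.33
Ending inventory (cost pool remaining) = $5,318.67
Check: goods available $11,472.00 = COGS $6,153.33 + ending $5,318.67

Ending inventory = $5,318.67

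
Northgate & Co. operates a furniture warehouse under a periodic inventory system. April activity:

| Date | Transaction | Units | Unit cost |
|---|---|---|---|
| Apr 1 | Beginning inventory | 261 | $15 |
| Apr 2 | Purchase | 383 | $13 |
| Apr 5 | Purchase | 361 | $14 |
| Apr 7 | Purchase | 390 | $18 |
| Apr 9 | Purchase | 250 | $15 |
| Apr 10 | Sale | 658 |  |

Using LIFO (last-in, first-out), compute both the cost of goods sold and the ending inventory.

COGS = $11,022; ending inventory = $13,696

Apr 10, 658 sold [LIFO — newest first]: 250 @ $15 + 390 @ $18 + 18 @ $14 = $11,022
Ending inventory: 261 @ $15 + 383 @ $13 + 343 @ $14 = $13,696
Check: goods available $24,718 = COGS $11,022 + ending $13,696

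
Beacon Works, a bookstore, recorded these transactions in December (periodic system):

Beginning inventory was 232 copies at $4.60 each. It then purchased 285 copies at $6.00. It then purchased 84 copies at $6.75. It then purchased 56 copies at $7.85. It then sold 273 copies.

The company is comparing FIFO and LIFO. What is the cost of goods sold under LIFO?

COGS = $1,804.60

FIFO COGS: 232 @ $4.60 + 41 @ $6.00 = $1,313.20
LIFO COGS: 56 @ $7.85 + 84 @ $6.75 + 133 @ $6.00 = $1,804.60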